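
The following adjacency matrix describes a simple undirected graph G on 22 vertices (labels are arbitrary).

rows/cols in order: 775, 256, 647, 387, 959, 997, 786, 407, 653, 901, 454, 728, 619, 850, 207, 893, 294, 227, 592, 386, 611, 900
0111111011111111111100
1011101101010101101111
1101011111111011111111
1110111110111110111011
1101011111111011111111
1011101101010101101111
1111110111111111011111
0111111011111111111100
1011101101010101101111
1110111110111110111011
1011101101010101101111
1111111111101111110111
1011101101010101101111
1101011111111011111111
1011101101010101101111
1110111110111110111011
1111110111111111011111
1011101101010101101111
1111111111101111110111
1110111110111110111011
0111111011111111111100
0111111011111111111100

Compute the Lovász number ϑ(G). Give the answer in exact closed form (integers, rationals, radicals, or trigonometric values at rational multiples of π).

7

Vertex 592 has 20 neighbors: 775, 256, 647, 387, 959, 997, 786, 407, 653, 901, 454, 619, 850, 207, 893, 294, 227, 386, 611, 900.
N(850) = {775, 256, 387, 997, 786, 407, 653, 901, 454, 728, 619, 207, 893, 294, 227, 592, 386, 611, 900}, |N(850)| = 19.
Vertex 454 has 15 neighbors: 775, 647, 387, 959, 786, 407, 901, 728, 850, 893, 294, 592, 386, 611, 900.
Vertex 775 has 18 neighbors: 256, 647, 387, 959, 997, 786, 653, 901, 454, 728, 619, 850, 207, 893, 294, 227, 592, 386.
Complete multipartite on [7, 4, 4, 3, 2, 2]: sandwich collapses at ϑ=7.
ϑ(G) ≈ 7.000000.
Check 7 ≤ 7 ≤ 7: collapsed.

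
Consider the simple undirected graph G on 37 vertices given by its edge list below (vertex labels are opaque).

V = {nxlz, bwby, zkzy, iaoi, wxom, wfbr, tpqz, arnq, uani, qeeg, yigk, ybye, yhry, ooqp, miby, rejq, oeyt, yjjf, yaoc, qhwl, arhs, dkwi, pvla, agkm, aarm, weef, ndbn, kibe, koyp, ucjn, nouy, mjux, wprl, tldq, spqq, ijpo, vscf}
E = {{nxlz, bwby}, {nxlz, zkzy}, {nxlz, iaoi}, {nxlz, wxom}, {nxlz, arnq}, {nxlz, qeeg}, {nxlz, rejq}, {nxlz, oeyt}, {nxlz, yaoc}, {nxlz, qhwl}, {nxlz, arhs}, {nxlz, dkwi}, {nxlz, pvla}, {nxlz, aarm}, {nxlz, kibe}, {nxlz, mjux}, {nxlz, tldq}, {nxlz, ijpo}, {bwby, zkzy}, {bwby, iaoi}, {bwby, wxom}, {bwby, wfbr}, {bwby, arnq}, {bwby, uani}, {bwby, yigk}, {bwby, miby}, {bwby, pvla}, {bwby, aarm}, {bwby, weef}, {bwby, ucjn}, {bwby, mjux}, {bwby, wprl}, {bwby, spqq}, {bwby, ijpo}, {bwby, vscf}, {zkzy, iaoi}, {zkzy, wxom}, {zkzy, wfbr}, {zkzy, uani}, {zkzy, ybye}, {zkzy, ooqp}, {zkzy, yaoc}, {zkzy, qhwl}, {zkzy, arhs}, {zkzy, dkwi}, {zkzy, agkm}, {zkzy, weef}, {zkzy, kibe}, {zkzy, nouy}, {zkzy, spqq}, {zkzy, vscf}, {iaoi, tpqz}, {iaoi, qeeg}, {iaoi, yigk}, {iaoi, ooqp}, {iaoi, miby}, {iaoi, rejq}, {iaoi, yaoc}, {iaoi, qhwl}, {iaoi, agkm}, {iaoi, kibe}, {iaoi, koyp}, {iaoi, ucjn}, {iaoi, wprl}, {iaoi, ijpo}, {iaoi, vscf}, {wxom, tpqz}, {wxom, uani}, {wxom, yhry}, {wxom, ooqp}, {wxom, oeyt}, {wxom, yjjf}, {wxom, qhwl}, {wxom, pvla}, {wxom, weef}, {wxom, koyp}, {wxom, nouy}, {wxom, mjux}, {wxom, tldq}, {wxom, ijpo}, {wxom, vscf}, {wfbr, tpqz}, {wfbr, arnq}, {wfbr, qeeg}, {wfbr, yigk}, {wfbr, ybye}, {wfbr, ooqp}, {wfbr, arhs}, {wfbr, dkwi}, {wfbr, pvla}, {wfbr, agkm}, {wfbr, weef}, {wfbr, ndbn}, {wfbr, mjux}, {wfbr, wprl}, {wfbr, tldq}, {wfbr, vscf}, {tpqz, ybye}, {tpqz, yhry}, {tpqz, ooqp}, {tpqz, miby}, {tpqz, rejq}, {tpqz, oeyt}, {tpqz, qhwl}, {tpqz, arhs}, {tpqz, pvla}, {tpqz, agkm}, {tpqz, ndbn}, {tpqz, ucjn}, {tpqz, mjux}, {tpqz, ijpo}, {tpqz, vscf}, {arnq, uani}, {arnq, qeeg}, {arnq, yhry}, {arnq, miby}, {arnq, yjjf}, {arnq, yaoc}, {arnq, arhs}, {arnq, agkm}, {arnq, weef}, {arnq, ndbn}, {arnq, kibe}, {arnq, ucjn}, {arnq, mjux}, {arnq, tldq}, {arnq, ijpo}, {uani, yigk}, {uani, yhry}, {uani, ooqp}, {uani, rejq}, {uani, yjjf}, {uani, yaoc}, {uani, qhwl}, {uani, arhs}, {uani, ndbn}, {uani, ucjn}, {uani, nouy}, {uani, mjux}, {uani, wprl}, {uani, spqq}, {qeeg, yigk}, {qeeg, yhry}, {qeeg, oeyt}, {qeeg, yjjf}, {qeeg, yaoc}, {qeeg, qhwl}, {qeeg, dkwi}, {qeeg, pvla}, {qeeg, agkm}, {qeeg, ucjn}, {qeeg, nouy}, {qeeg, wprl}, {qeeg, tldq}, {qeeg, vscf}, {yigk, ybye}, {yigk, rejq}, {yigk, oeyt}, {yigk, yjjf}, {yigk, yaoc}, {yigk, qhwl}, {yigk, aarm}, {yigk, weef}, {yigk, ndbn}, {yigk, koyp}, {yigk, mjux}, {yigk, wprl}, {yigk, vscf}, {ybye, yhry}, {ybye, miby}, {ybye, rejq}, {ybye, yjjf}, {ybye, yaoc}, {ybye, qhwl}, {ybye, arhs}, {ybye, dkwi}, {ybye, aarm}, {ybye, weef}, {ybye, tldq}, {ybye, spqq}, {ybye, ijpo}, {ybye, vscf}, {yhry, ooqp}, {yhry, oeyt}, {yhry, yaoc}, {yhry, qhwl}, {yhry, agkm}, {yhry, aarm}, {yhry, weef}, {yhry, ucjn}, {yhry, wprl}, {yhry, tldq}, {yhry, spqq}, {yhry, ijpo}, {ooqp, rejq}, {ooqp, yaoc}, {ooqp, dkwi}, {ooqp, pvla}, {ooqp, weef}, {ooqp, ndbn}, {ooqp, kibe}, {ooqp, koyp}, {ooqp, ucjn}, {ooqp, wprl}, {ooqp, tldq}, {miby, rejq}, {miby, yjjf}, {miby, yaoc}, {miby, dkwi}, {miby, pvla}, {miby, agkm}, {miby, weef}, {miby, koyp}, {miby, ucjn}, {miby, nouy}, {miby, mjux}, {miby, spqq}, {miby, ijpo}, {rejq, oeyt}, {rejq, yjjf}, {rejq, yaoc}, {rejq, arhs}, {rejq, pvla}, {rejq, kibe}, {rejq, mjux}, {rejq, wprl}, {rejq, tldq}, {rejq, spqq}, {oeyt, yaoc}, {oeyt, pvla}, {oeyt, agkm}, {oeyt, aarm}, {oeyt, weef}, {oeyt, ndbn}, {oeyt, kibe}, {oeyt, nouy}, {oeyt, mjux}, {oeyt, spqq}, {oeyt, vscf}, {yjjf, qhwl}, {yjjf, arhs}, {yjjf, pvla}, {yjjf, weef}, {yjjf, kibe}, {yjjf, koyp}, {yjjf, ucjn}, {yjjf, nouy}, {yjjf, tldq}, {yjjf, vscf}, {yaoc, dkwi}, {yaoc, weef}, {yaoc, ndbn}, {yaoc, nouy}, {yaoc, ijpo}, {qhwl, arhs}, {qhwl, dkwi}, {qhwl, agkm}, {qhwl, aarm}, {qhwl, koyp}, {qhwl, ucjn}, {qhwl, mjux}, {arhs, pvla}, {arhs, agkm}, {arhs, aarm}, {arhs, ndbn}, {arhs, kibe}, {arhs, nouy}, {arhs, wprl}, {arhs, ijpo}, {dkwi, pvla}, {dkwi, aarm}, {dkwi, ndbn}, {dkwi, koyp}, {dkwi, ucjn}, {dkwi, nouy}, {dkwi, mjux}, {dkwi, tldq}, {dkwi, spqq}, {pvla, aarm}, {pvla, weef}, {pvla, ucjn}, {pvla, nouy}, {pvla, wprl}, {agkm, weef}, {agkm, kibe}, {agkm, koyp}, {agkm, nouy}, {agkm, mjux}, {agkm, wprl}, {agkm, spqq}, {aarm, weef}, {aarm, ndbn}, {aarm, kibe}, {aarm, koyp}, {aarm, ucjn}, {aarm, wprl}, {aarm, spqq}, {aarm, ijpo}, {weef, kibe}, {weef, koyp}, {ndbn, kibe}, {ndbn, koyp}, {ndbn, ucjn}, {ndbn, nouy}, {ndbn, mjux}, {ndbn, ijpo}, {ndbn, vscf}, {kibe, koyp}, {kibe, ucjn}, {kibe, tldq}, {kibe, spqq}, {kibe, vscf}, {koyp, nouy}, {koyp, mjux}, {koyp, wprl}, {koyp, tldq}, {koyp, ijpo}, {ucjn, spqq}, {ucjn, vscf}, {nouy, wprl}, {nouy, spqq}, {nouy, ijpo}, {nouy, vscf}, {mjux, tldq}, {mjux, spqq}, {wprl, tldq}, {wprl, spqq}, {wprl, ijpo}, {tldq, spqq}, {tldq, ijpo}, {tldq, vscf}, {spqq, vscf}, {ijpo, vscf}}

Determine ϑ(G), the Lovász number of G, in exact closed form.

deg(vscf) = 18; N(vscf) = {bwby, zkzy, iaoi, wxom, wfbr, tpqz, qeeg, yigk, ybye, oeyt, yjjf, ndbn, kibe, ucjn, nouy, tldq, spqq, ijpo}.
Vertex yhry has 18 neighbors: wxom, tpqz, arnq, uani, qeeg, ybye, ooqp, oeyt, yaoc, qhwl, agkm, aarm, weef, ucjn, wprl, tldq, spqq, ijpo.
Vertex iaoi has 18 neighbors: nxlz, bwby, zkzy, tpqz, qeeg, yigk, ooqp, miby, rejq, yaoc, qhwl, agkm, kibe, koyp, ucjn, wprl, ijpo, vscf.
N(tldq) = {nxlz, wxom, wfbr, arnq, qeeg, ybye, yhry, ooqp, rejq, yjjf, dkwi, kibe, koyp, mjux, wprl, spqq, ijpo, vscf}, |N(tldq)| = 18.
37-vertex 18-regular graph: SR(37,18,8,9) — a Paley graph.
A has 3 distinct eigenvalues ≈ [18.0, 2.541, -3.541].
Lovász (edge-transitive): ϑ = −37·(-sqrt(37)/2 - 1/2)/((18)−(-sqrt(37)/2 - 1/2)) = sqrt(37).
= 6.08276… (decimal).

sqrt(37)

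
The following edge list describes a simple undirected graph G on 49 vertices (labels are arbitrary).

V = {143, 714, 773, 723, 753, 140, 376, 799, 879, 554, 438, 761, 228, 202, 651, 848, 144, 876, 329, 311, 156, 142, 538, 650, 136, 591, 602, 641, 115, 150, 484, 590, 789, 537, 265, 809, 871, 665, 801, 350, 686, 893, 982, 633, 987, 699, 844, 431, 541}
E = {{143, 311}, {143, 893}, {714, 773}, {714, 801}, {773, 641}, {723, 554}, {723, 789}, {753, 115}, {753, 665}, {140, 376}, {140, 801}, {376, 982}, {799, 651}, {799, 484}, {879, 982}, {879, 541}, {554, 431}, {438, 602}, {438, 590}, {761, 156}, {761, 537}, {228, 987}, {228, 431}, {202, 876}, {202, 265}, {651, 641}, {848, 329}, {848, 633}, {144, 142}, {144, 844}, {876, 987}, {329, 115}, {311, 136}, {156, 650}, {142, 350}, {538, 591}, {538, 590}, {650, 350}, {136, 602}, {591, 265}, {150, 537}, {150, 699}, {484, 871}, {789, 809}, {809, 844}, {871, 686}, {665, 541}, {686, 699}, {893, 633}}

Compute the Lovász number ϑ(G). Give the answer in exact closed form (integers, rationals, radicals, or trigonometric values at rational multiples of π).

49*cos(pi/49)/(cos(pi/49) + 1)

N(590) = {438, 538}, |N(590)| = 2.
deg(144) = 2; N(144) = {142, 844}.
N(329) = {848, 115}, |N(329)| = 2.
Vertex 156 has 2 neighbors: 761, 650.
2-regular, N=49; the odd cycle C_{49}.
spec(A) ≈ [2.0, 1.9836, 1.9346, 1.8538, 1.7426, 1.6028, 1.4367, 1.247, 1.0368, 0.8096, 0.5691, 0.3192, 0.0641, -0.192, -0.445, -0.6907, -0.9251, -1.1442, -1.3446, -1.5229, -1.6762, -1.8019, -1.8981, -1.9631, -1.9959] (distinct, 4 d.p.).
ϑ = −N·λ_min/(λ_max−λ_min) = −49·(-2*cos(pi/49))/(2−(-2*cos(pi/49))) = 49*cos(pi/49)/(cos(pi/49) + 1).
≈ 24.47481 (to 5 d.p.).
24 ≤ 49*cos(pi/49)/(cos(pi/49) + 1) ≤ 25: both strict.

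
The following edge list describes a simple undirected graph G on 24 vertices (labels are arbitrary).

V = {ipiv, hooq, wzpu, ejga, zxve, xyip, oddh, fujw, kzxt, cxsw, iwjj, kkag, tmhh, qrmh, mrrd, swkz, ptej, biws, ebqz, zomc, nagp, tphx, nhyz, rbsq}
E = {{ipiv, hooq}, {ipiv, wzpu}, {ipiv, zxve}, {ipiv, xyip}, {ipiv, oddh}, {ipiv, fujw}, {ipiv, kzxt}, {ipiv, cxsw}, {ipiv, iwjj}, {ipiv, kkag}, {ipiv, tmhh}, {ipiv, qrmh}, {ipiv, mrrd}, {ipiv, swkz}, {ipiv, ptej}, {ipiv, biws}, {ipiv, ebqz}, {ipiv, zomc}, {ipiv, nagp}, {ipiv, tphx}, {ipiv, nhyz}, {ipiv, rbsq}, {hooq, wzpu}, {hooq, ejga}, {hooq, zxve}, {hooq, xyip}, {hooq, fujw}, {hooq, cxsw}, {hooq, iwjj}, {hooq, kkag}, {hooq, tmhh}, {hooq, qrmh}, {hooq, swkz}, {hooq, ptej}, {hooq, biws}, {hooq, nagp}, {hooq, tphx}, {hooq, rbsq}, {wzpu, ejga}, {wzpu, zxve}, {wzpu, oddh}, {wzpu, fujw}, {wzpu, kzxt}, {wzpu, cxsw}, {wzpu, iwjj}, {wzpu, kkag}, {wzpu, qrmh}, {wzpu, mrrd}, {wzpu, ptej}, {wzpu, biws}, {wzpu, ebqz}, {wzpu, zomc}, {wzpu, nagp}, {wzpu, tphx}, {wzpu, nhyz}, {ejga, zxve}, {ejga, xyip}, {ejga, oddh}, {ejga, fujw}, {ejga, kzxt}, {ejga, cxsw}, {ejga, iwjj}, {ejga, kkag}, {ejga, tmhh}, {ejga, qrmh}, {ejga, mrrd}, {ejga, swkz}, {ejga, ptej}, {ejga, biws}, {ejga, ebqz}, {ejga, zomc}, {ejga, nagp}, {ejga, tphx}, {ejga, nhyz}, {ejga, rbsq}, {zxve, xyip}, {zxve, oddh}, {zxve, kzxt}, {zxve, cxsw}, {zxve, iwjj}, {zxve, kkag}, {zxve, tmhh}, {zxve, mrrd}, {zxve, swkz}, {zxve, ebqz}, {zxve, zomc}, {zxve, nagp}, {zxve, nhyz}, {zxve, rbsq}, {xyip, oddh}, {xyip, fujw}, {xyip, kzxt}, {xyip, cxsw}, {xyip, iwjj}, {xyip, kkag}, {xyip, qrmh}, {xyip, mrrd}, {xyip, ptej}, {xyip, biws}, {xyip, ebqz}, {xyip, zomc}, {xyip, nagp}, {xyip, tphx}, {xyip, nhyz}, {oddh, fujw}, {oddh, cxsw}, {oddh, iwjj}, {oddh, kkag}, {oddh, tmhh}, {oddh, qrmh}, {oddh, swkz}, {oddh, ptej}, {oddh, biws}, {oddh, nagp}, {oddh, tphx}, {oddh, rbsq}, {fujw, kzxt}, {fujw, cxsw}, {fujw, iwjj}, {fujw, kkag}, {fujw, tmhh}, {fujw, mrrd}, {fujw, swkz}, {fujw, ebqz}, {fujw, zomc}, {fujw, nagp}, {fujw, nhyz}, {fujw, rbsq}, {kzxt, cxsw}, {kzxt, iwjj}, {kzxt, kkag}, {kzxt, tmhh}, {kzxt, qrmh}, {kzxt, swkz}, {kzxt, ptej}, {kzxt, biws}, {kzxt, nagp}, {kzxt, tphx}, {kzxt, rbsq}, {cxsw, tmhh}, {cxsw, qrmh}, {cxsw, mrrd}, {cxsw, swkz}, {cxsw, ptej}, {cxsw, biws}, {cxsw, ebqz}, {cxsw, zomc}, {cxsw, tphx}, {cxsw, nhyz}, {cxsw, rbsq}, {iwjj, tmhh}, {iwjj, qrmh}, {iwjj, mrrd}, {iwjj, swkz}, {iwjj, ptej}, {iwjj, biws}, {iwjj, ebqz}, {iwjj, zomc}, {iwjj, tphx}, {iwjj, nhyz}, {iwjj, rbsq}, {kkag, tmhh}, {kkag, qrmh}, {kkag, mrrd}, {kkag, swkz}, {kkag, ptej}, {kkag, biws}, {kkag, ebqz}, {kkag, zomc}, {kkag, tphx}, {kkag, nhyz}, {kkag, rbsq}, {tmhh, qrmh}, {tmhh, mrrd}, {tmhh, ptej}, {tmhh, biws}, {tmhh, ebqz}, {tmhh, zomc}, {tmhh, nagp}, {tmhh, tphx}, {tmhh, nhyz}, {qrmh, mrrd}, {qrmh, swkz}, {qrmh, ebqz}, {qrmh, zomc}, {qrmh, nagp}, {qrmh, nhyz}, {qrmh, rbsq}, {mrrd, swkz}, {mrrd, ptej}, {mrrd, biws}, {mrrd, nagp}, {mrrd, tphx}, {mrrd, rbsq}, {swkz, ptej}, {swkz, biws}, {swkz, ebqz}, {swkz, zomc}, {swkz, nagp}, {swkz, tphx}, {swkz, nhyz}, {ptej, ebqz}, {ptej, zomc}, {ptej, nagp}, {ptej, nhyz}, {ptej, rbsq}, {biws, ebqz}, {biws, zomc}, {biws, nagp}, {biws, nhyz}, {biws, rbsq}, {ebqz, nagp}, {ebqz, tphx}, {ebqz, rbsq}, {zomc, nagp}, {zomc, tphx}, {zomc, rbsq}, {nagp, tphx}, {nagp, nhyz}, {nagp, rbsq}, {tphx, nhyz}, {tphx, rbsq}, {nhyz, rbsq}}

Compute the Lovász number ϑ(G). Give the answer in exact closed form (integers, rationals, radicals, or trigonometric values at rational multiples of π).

7

N(xyip) = {ipiv, hooq, ejga, zxve, oddh, fujw, kzxt, cxsw, iwjj, kkag, qrmh, mrrd, ptej, biws, ebqz, zomc, nagp, tphx, nhyz}, |N(xyip)| = 19.
deg(biws) = 18; N(biws) = {ipiv, hooq, wzpu, ejga, xyip, oddh, kzxt, cxsw, iwjj, kkag, tmhh, mrrd, swkz, ebqz, zomc, nagp, nhyz, rbsq}.
N(nhyz) = {ipiv, wzpu, ejga, zxve, xyip, fujw, cxsw, iwjj, kkag, tmhh, qrmh, swkz, ptej, biws, nagp, tphx, rbsq}, |N(nhyz)| = 17.
deg(rbsq) = 19; N(rbsq) = {ipiv, hooq, ejga, zxve, oddh, fujw, kzxt, cxsw, iwjj, kkag, qrmh, mrrd, ptej, biws, ebqz, zomc, nagp, tphx, nhyz}.
K_{7,6,5,4,2} (perfect); ϑ(G) = α(G) = max{7,6,5,4,2} = 7.
= 7.00000000… (decimal).
Check 7 ≤ 7 ≤ 7: collapsed.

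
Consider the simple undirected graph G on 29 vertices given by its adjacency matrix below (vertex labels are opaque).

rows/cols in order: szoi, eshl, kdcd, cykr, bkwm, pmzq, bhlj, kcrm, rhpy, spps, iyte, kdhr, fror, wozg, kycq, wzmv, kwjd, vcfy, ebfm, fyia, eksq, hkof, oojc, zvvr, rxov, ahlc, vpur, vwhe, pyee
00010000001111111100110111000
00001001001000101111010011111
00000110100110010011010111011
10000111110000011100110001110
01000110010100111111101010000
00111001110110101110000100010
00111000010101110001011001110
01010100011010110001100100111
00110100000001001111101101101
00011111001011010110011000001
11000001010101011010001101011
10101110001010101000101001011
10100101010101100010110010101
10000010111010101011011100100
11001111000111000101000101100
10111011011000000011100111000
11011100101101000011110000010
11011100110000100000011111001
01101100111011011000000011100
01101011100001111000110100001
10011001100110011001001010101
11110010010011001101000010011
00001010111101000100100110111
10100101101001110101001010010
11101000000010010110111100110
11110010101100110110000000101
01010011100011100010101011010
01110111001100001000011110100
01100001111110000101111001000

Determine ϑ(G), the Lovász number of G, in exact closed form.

deg(pyee) = 14; N(pyee) = {eshl, kdcd, kcrm, rhpy, spps, iyte, kdhr, fror, vcfy, fyia, eksq, hkof, oojc, ahlc}.
N(zvvr) = {szoi, kdcd, pmzq, kcrm, rhpy, iyte, wozg, kycq, wzmv, vcfy, fyia, oojc, rxov, vwhe}, |N(zvvr)| = 14.
Vertex ebfm has 14 neighbors: eshl, kdcd, bkwm, pmzq, rhpy, spps, iyte, fror, wozg, wzmv, kwjd, rxov, ahlc, vpur.
N(kcrm) = {eshl, cykr, pmzq, spps, iyte, fror, kycq, wzmv, fyia, eksq, zvvr, vpur, vwhe, pyee}, |N(kcrm)| = 14.
29-vertex 14-regular graph: Paley(29): SR with (k,λ,μ)=(14,6,7).
Distinct eigenvalues (to 3 d.p.): [14.0, 2.193, -3.193].
−29·(-sqrt(29)/2 - 1/2) / ((14)−(-sqrt(29)/2 - 1/2)) = sqrt(29) = ϑ(G).
ϑ(G) ≈ 5.38516.

sqrt(29)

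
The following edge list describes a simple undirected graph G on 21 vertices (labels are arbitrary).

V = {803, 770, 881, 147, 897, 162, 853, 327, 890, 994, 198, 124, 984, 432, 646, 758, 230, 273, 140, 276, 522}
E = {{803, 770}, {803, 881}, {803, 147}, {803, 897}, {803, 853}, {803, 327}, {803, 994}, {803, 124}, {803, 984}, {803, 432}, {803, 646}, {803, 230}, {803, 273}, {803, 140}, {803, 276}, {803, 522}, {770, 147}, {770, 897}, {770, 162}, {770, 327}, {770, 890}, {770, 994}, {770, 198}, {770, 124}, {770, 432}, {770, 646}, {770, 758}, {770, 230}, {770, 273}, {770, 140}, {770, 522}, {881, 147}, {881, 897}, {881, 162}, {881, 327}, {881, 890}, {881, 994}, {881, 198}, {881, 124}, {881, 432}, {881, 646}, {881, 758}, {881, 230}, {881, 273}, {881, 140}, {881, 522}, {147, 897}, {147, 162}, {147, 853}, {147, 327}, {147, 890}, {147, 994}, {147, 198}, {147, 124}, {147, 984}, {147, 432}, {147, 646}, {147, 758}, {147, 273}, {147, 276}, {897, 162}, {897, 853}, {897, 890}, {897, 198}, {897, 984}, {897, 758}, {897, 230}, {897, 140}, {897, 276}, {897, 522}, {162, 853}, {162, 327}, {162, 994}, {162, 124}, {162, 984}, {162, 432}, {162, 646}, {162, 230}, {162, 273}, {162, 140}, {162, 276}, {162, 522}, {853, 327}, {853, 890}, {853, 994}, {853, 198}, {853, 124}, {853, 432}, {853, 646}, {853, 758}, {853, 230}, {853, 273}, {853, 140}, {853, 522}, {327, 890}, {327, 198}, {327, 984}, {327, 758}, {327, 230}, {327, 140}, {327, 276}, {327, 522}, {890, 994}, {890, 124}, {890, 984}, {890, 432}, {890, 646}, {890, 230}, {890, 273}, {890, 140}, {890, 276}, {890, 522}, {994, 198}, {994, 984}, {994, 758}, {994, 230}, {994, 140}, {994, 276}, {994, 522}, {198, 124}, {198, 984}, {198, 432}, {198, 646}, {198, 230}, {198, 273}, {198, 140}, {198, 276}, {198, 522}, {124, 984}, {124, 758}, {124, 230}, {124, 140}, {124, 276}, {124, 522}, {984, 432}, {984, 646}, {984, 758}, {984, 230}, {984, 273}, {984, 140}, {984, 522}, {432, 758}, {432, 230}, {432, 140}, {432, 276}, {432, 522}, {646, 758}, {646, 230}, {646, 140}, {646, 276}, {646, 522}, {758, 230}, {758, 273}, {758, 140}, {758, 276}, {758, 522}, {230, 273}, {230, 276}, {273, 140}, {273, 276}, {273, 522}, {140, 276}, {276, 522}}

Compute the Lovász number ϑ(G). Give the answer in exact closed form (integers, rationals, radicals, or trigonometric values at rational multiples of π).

Vertex 230 has 17 neighbors: 803, 770, 881, 897, 162, 853, 327, 890, 994, 198, 124, 984, 432, 646, 758, 273, 276.
Vertex 273 has 14 neighbors: 803, 770, 881, 147, 162, 853, 890, 198, 984, 758, 230, 140, 276, 522.
N(327) = {803, 770, 881, 147, 162, 853, 890, 198, 984, 758, 230, 140, 276, 522}, |N(327)| = 14.
N(770) = {803, 147, 897, 162, 327, 890, 994, 198, 124, 432, 646, 758, 230, 273, 140, 522}, |N(770)| = 16.
4 parts of sizes [7, 5, 5, 4]; α(G) = 7 = ϑ (perfect).
ϑ(G) ≈ 7.00000000.
Check 7 ≤ 7 ≤ 7: collapsed.

7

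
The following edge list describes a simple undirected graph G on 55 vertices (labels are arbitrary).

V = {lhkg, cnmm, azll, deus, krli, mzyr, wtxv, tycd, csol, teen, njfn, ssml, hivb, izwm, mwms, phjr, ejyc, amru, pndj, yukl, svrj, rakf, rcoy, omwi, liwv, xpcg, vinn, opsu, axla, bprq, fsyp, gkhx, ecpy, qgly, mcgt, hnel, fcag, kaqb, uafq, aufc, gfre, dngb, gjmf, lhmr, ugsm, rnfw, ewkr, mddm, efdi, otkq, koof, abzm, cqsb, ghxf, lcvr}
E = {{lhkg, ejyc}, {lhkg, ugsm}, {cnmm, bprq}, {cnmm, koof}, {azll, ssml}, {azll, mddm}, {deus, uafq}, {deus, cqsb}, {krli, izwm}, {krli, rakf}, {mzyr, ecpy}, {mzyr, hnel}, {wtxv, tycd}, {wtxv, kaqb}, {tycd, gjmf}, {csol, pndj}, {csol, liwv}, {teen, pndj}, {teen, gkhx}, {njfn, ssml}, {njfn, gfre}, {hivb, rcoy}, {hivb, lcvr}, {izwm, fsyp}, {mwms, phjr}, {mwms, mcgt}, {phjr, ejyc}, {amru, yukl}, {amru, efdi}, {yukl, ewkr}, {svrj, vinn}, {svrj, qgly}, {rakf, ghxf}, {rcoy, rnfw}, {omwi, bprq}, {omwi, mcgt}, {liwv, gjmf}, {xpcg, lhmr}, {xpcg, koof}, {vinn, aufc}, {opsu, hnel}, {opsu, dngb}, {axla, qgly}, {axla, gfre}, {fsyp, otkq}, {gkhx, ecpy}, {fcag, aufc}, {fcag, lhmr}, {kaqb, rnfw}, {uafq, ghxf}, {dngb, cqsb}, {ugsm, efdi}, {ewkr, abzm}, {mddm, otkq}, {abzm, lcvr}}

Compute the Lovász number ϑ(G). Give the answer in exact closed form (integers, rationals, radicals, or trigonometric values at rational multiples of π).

55*cos(pi/55)/(cos(pi/55) + 1)

deg(ewkr) = 2; N(ewkr) = {yukl, abzm}.
Vertex abzm has 2 neighbors: ewkr, lcvr.
Vertex svrj has 2 neighbors: vinn, qgly.
deg(aufc) = 2; N(aufc) = {vinn, fcag}.
55-vertex 2-regular graph: connected 2-regular on 55 ⇒ C_{55}.
The 28 distinct eigenvalues: [2.0, 1.987, 1.948, 1.8837, 1.7948, 1.6825, 1.5483, 1.3939, 1.2213, 1.0328, 0.8308, 0.618, 0.3972, 0.1712, -0.0571, -0.2846, -0.5084, -0.7256, -0.9333, -1.1289, -1.3097, -1.4735, -1.618, -1.7415, -1.8422, -1.919, -1.9707, -1.9967].
−55·(-2*cos(pi/55)) / ((2)−(-2*cos(pi/55))) = 55*cos(pi/55)/(cos(pi/55) + 1) = ϑ(G).
ϑ(G) ≈ 27.47756.
Sandwich: α(G)=27 ≤ ϑ(G)=55*cos(pi/55)/(cos(pi/55) + 1) ≤ χ(Ḡ)=28 (both strict).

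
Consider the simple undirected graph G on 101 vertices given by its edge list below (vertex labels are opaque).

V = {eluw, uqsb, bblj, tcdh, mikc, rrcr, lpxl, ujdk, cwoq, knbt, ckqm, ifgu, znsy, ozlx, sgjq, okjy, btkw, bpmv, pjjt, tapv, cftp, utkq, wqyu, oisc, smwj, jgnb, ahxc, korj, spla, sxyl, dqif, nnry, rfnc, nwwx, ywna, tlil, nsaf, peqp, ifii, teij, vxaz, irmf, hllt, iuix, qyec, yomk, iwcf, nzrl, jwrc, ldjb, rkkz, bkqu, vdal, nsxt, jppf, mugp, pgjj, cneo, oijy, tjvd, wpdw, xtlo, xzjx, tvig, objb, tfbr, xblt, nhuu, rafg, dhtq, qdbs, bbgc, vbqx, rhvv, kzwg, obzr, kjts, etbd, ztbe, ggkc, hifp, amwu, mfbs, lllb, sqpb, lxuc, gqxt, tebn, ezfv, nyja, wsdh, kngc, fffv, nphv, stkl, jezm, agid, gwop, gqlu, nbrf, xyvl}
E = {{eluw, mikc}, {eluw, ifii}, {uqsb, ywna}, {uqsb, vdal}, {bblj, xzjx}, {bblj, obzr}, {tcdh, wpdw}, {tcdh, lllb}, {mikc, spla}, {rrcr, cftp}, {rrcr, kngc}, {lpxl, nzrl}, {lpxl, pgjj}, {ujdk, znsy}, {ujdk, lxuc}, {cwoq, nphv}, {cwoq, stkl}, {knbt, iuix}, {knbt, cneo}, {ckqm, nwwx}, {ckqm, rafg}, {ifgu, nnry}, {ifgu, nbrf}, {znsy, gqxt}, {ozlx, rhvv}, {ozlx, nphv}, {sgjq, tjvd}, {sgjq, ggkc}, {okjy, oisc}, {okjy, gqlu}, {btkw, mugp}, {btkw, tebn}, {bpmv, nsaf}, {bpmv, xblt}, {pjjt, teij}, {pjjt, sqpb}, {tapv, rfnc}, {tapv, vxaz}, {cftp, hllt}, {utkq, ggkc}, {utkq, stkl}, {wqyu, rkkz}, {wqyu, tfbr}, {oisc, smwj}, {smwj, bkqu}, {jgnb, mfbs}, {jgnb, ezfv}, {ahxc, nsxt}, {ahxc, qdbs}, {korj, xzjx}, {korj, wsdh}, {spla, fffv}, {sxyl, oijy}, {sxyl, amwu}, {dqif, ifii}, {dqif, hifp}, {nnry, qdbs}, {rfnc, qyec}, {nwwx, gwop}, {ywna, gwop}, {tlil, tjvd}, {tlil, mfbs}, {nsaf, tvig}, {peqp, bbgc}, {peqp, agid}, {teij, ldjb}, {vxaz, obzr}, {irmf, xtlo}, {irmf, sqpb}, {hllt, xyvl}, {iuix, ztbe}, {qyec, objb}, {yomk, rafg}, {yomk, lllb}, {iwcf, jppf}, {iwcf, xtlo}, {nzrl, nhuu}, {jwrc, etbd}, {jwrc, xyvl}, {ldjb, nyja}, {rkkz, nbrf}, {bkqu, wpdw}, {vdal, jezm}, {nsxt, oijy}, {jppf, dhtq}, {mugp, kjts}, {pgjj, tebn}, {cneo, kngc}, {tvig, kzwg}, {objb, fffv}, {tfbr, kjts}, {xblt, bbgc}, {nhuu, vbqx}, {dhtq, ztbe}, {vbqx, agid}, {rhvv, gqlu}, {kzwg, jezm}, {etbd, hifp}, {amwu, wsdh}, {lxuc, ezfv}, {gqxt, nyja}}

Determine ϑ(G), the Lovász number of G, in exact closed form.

101*cos(pi/101)/(cos(pi/101) + 1)

N(nwwx) = {ckqm, gwop}, |N(nwwx)| = 2.
deg(ckqm) = 2; N(ckqm) = {nwwx, rafg}.
deg(bblj) = 2; N(bblj) = {xzjx, obzr}.
deg(mugp) = 2; N(mugp) = {btkw, kjts}.
Every vertex has degree 2 (N=101); the odd cycle C_{101}.
spec(A) ≈ [2.0, 1.996, 1.985, 1.965, 1.938, 1.904, 1.862, 1.813, 1.757, 1.695, 1.625, 1.55, 1.468, 1.381, 1.288, 1.191, 1.088, 0.982, 0.872, 0.758, 0.642, 0.523, 0.402, 0.279, 0.155, 0.031, -0.093, -0.217, -0.34, -0.462, -0.582, -0.7, -0.815, -0.927, -1.036, -1.14, -1.24, -1.335, -1.425, -1.51, -1.588, -1.661, -1.727, -1.786, -1.839, -1.884, -1.922, -1.953, -1.976, -1.991, -1.999] (distinct, 3 d.p.).
Lovász (edge-transitive): ϑ = −101·(-2*cos(pi/101))/((2)−(-2*cos(pi/101))) = 101*cos(pi/101)/(cos(pi/101) + 1).
≈ 50.48778317 (to 8 d.p.).
50 ≤ 101*cos(pi/101)/(cos(pi/101) + 1) ≤ 51: both strict.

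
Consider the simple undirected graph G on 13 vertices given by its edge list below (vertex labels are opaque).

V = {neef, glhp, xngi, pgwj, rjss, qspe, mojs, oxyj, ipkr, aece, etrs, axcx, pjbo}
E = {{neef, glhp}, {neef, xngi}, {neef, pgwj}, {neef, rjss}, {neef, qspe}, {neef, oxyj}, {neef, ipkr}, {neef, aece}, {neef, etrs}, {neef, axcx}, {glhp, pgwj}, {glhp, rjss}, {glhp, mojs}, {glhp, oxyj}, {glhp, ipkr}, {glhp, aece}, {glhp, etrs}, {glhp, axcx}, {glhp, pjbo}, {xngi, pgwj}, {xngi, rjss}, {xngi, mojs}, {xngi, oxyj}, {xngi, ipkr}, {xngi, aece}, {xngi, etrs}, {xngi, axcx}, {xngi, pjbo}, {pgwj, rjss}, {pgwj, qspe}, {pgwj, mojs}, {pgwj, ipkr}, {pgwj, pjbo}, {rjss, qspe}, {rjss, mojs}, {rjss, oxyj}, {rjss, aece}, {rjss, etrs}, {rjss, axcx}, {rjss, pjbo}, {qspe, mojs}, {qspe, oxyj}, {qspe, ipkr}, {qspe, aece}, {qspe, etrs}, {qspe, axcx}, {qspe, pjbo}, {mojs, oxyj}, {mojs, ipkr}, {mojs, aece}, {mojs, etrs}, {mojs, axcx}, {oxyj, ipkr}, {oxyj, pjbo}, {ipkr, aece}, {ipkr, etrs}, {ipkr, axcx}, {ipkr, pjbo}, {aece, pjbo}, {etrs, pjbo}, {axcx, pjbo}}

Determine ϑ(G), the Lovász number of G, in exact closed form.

5

Vertex oxyj has 8 neighbors: neef, glhp, xngi, rjss, qspe, mojs, ipkr, pjbo.
deg(rjss) = 11; N(rjss) = {neef, glhp, xngi, pgwj, qspe, mojs, oxyj, aece, etrs, axcx, pjbo}.
N(mojs) = {glhp, xngi, pgwj, rjss, qspe, oxyj, ipkr, aece, etrs, axcx}, |N(mojs)| = 10.
N(etrs) = {neef, glhp, xngi, rjss, qspe, mojs, ipkr, pjbo}, |N(etrs)| = 8.
Complete 4-partite, parts [5, 3, 3, 2]: perfect, ϑ = α = 5.
Numerically 5.0000000.
Sandwich: α(G)=5 ≤ ϑ(G)=5 ≤ χ(Ḡ)=5 (collapsed).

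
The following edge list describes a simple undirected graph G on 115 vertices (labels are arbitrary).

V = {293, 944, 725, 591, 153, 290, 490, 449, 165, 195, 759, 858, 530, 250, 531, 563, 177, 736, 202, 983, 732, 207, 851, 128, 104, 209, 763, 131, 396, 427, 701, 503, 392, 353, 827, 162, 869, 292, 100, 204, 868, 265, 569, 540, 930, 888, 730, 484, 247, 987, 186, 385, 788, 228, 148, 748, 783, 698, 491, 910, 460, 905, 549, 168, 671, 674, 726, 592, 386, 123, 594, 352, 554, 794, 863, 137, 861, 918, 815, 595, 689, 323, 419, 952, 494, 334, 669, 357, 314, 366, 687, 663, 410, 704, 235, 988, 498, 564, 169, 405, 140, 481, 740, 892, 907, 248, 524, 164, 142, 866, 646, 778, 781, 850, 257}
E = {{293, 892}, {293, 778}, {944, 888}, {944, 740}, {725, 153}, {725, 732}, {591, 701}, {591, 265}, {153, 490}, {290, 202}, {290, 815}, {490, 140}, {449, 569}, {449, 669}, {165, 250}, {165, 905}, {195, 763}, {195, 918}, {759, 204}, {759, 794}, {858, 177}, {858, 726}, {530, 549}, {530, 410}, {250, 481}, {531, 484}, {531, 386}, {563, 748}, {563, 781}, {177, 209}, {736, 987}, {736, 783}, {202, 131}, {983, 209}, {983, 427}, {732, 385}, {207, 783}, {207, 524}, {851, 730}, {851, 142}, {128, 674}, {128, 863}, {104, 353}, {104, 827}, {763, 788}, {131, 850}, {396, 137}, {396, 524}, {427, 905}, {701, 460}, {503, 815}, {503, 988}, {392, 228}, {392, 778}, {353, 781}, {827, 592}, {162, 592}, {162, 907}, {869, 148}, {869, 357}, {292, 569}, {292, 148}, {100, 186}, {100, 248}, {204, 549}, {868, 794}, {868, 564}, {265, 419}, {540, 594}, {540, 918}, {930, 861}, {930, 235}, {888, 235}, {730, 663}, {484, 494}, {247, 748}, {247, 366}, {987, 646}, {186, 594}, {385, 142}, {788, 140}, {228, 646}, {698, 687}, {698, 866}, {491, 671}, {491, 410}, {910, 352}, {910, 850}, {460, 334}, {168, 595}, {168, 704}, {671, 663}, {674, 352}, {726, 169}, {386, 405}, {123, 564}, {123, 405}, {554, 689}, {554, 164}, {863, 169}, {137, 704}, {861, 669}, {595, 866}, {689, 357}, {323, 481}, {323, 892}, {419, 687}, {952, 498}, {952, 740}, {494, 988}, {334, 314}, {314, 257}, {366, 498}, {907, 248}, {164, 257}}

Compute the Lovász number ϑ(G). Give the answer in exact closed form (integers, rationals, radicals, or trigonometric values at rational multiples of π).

N(186) = {100, 594}, |N(186)| = 2.
N(385) = {732, 142}, |N(385)| = 2.
Vertex 763 has 2 neighbors: 195, 788.
N(165) = {250, 905}, |N(165)| = 2.
deg(v) = 2 for all v (|V|=115); this is C_{115}, the 115-cycle.
The 58 distinct eigenvalues: [2.0, 1.997, 1.988, 1.973, 1.952, 1.926, 1.893, 1.856, 1.812, 1.763, 1.709, 1.65, 1.585, 1.516, 1.443, 1.365, 1.283, 1.198, 1.108, 1.016, 0.92, 0.822, 0.721, 0.618, 0.513, 0.407, 0.299, 0.191, 0.082, -0.027, -0.136, -0.245, -0.353, -0.46, -0.566, -0.67, -0.772, -0.871, -0.968, -1.062, -1.153, -1.241, -1.325, -1.405, -1.48, -1.551, -1.618, -1.68, -1.737, -1.788, -1.834, -1.875, -1.91, -1.94, -1.964, -1.981, -1.993, -1.999].
With N=115: ϑ(G) = 115·(-(-1)*2*cos(pi/115))/(2−(-2*cos(pi/115))) = 115*cos(pi/115)/(cos(pi/115) + 1).
≈ 57.4893 (to 4 d.p.).
Lovász sandwich 57 ≤ 115*cos(pi/115)/(cos(pi/115) + 1) ≤ 58: both strict.

115*cos(pi/115)/(cos(pi/115) + 1)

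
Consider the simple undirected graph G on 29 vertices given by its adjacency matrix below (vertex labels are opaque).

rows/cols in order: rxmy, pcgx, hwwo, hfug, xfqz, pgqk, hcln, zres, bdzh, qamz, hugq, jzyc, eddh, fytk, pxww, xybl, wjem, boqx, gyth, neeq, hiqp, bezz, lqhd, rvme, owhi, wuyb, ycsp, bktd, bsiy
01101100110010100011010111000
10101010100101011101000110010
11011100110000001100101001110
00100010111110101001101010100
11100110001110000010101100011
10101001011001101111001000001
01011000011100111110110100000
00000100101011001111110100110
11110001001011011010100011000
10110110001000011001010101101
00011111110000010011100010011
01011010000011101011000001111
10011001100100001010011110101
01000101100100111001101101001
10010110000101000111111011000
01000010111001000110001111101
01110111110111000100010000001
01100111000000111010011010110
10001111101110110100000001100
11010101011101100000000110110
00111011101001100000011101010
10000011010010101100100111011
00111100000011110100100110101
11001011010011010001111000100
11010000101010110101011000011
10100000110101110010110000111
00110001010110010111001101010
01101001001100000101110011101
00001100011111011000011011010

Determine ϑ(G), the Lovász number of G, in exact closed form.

Vertex owhi has 14 neighbors: rxmy, pcgx, hfug, bdzh, hugq, eddh, pxww, xybl, boqx, neeq, bezz, lqhd, bktd, bsiy.
Vertex pxww has 14 neighbors: rxmy, hfug, pgqk, hcln, jzyc, fytk, boqx, gyth, neeq, hiqp, bezz, lqhd, owhi, wuyb.
deg(wjem) = 14; N(wjem) = {pcgx, hwwo, hfug, pgqk, hcln, zres, bdzh, qamz, jzyc, eddh, fytk, boqx, bezz, bsiy}.
deg(hfug) = 14; N(hfug) = {hwwo, hcln, bdzh, qamz, hugq, jzyc, eddh, pxww, wjem, neeq, hiqp, lqhd, owhi, ycsp}.
14-regular, N=29; Paley(29): SR with (k,λ,μ)=(14,6,7).
Distinct eigenvalues (to 6 d.p.): [14.0, 2.192582, -3.192582].
ϑ = −N·λ_min/(λ_max−λ_min) = −29·(-sqrt(29)/2 - 1/2)/(14−(-sqrt(29)/2 - 1/2)) = sqrt(29).
≈ 5.38516 (to 5 d.p.).

sqrt(29)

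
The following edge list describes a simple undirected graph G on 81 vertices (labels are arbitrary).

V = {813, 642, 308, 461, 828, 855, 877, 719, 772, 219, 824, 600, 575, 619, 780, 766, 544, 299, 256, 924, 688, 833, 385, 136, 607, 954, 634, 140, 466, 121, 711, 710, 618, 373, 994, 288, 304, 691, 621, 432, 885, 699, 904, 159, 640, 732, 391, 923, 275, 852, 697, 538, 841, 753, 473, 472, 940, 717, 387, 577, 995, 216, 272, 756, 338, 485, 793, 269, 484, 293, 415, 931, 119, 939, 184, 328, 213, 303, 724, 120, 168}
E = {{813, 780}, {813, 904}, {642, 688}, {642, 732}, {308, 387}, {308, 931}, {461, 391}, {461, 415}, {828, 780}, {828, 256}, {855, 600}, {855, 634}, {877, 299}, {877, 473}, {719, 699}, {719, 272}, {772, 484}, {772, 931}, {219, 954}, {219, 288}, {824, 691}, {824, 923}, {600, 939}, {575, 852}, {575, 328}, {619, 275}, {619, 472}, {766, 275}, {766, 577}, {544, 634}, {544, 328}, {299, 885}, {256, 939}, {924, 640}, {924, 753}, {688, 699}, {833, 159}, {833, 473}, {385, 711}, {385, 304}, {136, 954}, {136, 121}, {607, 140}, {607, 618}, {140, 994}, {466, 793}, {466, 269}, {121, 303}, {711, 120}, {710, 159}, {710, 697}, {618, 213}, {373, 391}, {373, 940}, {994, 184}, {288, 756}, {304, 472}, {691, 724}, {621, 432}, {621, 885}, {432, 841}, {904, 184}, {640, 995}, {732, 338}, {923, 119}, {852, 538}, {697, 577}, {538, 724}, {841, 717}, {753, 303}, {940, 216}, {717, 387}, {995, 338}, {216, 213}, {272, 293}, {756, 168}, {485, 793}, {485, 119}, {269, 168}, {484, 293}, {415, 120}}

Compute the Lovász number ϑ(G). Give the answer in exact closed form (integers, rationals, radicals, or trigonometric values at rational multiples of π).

81*cos(pi/81)/(cos(pi/81) + 1)

N(813) = {780, 904}, |N(813)| = 2.
N(772) = {484, 931}, |N(772)| = 2.
N(328) = {575, 544}, |N(328)| = 2.
N(852) = {575, 538}, |N(852)| = 2.
Every vertex has degree 2 (N=81); this is C_{81}, the 81-cycle.
Distinct eigenvalues (to 6 d.p.): [2.0, 1.993986, 1.97598, 1.94609, 1.904496, 1.851448, 1.787265, 1.712334, 1.627104, 1.532089, 1.427859, 1.315043, 1.194317, 1.066409, 0.932087, 0.79216, 0.647468, 0.498882, 0.347296, 0.193622, 0.038783, -0.11629, -0.270663, -0.423408, -0.573606, -0.720355, -0.862772, -1.0, -1.131214, -1.255624, -1.372483, -1.481088, -1.580785, -1.670976, -1.751116, -1.820726, -1.879385, -1.926742, -1.962511, -1.986477, -1.998496].
ϑ = −N·λ_min/(λ_max−λ_min) = −81·(-2*cos(pi/81))/(2−(-2*cos(pi/81))) = 81*cos(pi/81)/(cos(pi/81) + 1).
= 40.4847653… (decimal).
Lovász sandwich 40 ≤ 81*cos(pi/81)/(cos(pi/81) + 1) ≤ 41: both strict.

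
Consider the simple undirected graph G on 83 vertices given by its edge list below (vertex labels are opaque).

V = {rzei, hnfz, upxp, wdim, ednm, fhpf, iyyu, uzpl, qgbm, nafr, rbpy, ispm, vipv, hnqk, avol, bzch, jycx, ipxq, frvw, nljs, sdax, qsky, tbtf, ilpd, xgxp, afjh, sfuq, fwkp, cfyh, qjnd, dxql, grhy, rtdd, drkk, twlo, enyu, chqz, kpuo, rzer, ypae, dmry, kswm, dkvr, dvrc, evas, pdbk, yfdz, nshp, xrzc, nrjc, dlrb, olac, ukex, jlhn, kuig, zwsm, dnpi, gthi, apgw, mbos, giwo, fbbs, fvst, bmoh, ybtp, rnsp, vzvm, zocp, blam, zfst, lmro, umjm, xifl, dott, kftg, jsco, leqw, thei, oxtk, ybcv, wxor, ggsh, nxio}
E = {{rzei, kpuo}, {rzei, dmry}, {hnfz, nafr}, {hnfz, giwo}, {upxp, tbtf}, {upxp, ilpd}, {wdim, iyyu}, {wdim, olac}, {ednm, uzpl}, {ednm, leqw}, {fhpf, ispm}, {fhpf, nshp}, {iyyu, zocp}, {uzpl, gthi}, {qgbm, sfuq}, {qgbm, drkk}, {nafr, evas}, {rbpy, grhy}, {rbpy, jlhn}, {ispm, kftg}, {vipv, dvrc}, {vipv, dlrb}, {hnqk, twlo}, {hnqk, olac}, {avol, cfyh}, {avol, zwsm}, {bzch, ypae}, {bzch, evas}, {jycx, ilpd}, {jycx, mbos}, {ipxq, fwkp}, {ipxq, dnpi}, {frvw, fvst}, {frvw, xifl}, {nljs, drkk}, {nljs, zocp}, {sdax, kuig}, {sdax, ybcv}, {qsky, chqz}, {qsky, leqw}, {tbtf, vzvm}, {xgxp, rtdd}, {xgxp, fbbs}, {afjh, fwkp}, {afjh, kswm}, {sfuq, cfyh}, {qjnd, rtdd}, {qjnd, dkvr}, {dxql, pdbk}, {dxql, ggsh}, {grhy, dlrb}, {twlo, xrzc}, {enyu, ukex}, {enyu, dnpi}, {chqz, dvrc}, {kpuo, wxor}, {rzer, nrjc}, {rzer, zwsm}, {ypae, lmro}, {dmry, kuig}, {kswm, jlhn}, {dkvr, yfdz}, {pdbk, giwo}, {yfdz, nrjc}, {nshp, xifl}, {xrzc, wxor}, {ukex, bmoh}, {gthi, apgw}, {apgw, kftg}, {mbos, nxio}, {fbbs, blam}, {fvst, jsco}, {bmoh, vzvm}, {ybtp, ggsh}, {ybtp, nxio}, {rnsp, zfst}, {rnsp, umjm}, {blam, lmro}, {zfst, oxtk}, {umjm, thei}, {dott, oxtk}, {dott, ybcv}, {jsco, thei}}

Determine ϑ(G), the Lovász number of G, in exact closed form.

83*cos(pi/83)/(cos(pi/83) + 1)

deg(ypae) = 2; N(ypae) = {bzch, lmro}.
Vertex zfst has 2 neighbors: rnsp, oxtk.
Vertex jsco has 2 neighbors: fvst, thei.
N(fvst) = {frvw, jsco}, |N(fvst)| = 2.
Every vertex has degree 2 (N=83); connected 2-regular on 83 ⇒ C_{83}.
A has 42 distinct eigenvalues ≈ [2.0, 1.99427, 1.97712, 1.94865, 1.90901, 1.85844, 1.79722, 1.72571, 1.64431, 1.5535, 1.45378, 1.34575, 1.23, 1.1072, 0.97807, 0.84333, 0.70376, 0.56016, 0.41335, 0.26418, 0.11349, -0.03785, -0.18897, -0.33901, -0.48711, -0.63242, -0.7741, -0.91135, -1.04338, -1.16944, -1.28879, -1.40077, -1.50472, -1.60005, -1.68622, -1.76273, -1.82914, -1.88507, -1.93021, -1.96429, -1.98712, -1.99857].
−83·(-2*cos(pi/83)) / ((2)−(-2*cos(pi/83))) = 83*cos(pi/83)/(cos(pi/83) + 1) = ϑ(G).
≈ 41.4851326 (to 7 d.p.).
Sandwich: α(G)=41 ≤ ϑ(G)=83*cos(pi/83)/(cos(pi/83) + 1) ≤ χ(Ḡ)=42 (both strict).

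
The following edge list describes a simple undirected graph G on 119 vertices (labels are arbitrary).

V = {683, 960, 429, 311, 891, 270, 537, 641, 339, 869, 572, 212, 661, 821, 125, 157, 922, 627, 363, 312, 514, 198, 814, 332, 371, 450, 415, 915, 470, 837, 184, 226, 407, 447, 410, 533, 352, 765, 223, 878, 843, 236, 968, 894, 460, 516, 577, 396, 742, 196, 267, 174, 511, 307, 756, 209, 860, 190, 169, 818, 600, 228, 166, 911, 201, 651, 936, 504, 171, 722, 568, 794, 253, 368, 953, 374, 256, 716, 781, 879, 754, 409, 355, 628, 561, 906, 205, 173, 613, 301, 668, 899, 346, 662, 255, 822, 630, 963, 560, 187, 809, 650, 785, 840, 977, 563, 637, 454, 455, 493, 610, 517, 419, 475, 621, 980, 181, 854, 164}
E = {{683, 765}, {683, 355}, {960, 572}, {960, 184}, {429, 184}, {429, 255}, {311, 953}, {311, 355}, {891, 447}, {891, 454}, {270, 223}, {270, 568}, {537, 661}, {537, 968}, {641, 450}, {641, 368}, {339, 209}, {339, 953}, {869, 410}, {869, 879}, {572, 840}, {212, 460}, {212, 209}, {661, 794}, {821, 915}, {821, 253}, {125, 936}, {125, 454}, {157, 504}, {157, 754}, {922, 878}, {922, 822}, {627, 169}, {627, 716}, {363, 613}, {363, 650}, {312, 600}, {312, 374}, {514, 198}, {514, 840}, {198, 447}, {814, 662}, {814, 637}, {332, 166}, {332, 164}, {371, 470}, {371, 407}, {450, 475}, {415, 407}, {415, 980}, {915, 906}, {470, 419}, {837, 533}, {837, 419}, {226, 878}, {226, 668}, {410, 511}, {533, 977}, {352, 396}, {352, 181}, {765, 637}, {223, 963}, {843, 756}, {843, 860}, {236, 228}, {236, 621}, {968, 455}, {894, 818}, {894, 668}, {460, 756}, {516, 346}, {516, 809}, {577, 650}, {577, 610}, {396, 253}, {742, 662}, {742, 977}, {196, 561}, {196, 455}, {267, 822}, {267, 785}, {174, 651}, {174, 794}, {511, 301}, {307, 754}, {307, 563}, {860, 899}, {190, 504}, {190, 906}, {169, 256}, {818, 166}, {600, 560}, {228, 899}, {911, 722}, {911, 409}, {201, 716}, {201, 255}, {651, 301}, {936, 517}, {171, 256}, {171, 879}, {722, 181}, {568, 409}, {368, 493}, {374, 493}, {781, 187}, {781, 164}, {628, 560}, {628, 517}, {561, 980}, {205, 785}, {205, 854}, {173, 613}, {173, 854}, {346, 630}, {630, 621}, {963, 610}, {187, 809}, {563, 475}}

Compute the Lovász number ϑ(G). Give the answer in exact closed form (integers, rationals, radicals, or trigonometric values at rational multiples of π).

deg(785) = 2; N(785) = {267, 205}.
N(936) = {125, 517}, |N(936)| = 2.
Vertex 228 has 2 neighbors: 236, 899.
Vertex 196 has 2 neighbors: 561, 455.
119-vertex 2-regular graph: this is C_{119}, the 119-cycle.
A has 60 distinct eigenvalues ≈ [2.0, 1.997, 1.989, 1.975, 1.956, 1.931, 1.9, 1.865, 1.824, 1.778, 1.728, 1.672, 1.612, 1.547, 1.478, 1.405, 1.328, 1.247, 1.163, 1.075, 0.985, 0.891, 0.796, 0.698, 0.598, 0.496, 0.393, 0.289, 0.185, 0.079, -0.026, -0.132, -0.237, -0.342, -0.445, -0.547, -0.648, -0.747, -0.844, -0.938, -1.03, -1.119, -1.205, -1.288, -1.367, -1.442, -1.513, -1.58, -1.642, -1.7, -1.754, -1.802, -1.845, -1.883, -1.916, -1.944, -1.966, -1.983, -1.994, -1.999].
λ_max=2, λ_min=-2*cos(pi/119); ϑ = −119·λ_min/(λ_max−λ_min) = 119*cos(pi/119)/(cos(pi/119) + 1).
≈ 59.489632 (to 6 d.p.).
59 ≤ 119*cos(pi/119)/(cos(pi/119) + 1) ≤ 60: both strict.

119*cos(pi/119)/(cos(pi/119) + 1)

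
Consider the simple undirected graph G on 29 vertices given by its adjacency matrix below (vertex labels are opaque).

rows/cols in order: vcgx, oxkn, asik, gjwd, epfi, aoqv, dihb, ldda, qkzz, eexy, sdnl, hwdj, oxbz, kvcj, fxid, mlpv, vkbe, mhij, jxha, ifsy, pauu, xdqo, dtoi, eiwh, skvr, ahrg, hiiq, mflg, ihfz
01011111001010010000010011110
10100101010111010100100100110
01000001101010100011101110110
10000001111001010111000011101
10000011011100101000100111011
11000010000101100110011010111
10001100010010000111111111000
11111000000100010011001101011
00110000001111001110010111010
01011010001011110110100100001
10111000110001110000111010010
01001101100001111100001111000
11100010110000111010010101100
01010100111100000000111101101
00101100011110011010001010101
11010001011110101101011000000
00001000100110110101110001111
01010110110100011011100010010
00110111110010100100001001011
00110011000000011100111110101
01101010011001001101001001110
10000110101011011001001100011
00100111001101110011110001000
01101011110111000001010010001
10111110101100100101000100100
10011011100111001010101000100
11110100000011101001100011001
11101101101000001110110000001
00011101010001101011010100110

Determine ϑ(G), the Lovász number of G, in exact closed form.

deg(kvcj) = 14; N(kvcj) = {oxkn, gjwd, aoqv, qkzz, eexy, sdnl, hwdj, pauu, xdqo, dtoi, eiwh, ahrg, hiiq, ihfz}.
Vertex fxid has 14 neighbors: asik, epfi, aoqv, eexy, sdnl, hwdj, oxbz, mlpv, vkbe, jxha, dtoi, skvr, hiiq, ihfz.
N(jxha) = {asik, gjwd, aoqv, dihb, ldda, qkzz, eexy, oxbz, fxid, mhij, dtoi, ahrg, mflg, ihfz}, |N(jxha)| = 14.
Vertex ifsy has 14 neighbors: asik, gjwd, dihb, ldda, mlpv, vkbe, mhij, pauu, xdqo, dtoi, eiwh, skvr, hiiq, ihfz.
deg(v) = 14 for all v (|V|=29); strongly regular (29,14,6,7).
The 3 distinct eigenvalues: [14.0, 2.19258, -3.19258].
−29·(-sqrt(29)/2 - 1/2) / ((14)−(-sqrt(29)/2 - 1/2)) = sqrt(29) = ϑ(G).
Numerically 5.38516.

sqrt(29)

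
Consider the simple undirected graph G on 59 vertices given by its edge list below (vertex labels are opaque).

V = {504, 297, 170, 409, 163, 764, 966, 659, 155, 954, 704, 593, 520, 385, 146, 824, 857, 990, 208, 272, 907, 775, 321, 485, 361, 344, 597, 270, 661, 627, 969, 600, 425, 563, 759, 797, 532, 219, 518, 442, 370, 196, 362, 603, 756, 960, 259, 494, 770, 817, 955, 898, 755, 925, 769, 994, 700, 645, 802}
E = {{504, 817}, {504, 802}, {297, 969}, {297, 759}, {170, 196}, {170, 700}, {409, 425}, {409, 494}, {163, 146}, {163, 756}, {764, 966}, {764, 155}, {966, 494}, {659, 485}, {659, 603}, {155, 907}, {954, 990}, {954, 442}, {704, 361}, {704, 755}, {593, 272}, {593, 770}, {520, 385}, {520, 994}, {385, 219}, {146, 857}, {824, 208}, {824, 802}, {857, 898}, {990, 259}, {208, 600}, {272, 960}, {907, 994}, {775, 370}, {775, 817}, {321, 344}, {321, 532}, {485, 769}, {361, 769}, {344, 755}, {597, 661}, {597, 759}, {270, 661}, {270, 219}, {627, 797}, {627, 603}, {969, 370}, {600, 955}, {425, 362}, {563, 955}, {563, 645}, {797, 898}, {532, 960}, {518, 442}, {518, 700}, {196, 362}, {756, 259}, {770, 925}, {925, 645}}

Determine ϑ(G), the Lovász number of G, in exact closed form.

59*cos(pi/59)/(cos(pi/59) + 1)

N(797) = {627, 898}, |N(797)| = 2.
deg(485) = 2; N(485) = {659, 769}.
N(969) = {297, 370}, |N(969)| = 2.
Vertex 270 has 2 neighbors: 661, 219.
G on 59 vertices is 2-regular; this is C_{59}, the 59-cycle.
Distinct eigenvalues (to 3 d.p.): [2.0, 1.989, 1.955, 1.899, 1.821, 1.723, 1.605, 1.47, 1.317, 1.15, 0.969, 0.778, 0.577, 0.371, 0.16, -0.053, -0.265, -0.475, -0.678, -0.875, -1.061, -1.235, -1.395, -1.54, -1.667, -1.775, -1.863, -1.93, -1.975, -1.997].
−59·(-2*cos(pi/59)) / ((2)−(-2*cos(pi/59))) = 59*cos(pi/59)/(cos(pi/59) + 1) = ϑ(G).
ϑ(G) ≈ 29.479080.
α=29, χ(Ḡ)=30; ϑ=59*cos(pi/59)/(cos(pi/59) + 1) lies between (both strict).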